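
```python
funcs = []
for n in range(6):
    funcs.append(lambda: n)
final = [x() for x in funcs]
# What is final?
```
[5, 5, 5, 5, 5, 5]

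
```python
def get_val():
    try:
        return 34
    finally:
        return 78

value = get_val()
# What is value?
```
78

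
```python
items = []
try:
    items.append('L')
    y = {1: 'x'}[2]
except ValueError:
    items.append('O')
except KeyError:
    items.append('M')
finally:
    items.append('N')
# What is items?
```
['L', 'M', 'N']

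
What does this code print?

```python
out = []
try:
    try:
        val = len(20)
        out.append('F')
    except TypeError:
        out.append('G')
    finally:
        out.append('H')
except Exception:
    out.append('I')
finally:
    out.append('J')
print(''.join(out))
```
GHJ

Both finally blocks run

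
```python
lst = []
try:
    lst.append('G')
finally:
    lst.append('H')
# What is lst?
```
['G', 'H']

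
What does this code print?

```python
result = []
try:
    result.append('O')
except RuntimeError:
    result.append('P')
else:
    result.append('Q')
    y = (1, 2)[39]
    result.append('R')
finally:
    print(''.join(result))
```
OQ

Try succeeds, else appends 'Q', IndexError in else is uncaught, finally prints before exception propagates ('R' never appended)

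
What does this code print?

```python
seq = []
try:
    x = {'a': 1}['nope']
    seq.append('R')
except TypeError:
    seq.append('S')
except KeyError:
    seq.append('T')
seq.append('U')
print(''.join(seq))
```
TU

KeyError is caught by its specific handler, not TypeError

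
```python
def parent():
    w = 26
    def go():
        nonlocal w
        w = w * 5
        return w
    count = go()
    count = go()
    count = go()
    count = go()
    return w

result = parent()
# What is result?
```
16250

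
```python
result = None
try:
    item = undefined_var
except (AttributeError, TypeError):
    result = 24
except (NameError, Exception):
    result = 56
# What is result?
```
56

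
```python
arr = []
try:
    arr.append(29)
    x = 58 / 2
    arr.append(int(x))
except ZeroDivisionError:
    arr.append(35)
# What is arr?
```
[29, 29]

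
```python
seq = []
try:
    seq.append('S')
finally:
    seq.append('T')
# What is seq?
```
['S', 'T']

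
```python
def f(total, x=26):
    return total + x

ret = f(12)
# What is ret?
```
38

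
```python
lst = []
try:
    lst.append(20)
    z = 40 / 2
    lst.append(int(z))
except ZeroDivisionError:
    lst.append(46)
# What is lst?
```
[20, 20]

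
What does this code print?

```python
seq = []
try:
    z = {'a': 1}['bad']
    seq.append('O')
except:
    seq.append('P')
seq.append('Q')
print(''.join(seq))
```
PQ

Exception raised in try, caught by bare except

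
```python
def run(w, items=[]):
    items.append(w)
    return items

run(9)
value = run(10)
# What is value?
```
[9, 10]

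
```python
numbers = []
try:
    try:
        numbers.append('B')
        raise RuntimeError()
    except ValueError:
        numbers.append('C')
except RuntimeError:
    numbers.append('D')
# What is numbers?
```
['B', 'D']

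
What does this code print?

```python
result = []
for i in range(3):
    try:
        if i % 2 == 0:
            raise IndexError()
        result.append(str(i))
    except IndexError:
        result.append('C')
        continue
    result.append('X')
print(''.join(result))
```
C1XC

continue in except skips rest of loop body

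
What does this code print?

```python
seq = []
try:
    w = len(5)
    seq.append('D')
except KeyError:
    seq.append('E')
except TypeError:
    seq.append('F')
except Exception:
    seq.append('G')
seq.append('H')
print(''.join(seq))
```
FH

TypeError matches before generic Exception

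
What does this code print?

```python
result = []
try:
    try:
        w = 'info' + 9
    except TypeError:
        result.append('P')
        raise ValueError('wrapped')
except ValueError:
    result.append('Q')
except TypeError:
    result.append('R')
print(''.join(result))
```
PQ

New ValueError raised, caught by outer ValueError handler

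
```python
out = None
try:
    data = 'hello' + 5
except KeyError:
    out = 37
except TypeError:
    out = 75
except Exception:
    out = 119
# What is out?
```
75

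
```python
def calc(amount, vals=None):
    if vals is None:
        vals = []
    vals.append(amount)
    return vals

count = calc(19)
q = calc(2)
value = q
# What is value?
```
[2]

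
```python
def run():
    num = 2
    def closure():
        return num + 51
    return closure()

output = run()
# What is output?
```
53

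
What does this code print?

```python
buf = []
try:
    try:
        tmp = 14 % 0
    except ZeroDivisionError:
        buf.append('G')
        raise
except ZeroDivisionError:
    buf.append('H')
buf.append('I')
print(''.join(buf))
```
GHI

raise without argument re-raises current exception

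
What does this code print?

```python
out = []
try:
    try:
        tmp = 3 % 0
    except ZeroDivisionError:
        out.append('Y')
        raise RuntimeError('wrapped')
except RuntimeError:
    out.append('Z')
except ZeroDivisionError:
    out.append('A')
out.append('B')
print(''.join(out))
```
YZB

RuntimeError raised and caught, original ZeroDivisionError not re-raised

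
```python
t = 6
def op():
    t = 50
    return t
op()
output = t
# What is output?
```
6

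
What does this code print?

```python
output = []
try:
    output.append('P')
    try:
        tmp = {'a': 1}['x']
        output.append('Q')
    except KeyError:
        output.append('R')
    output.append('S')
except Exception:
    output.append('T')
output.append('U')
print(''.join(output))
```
PRSU

Inner exception caught by inner handler, outer continues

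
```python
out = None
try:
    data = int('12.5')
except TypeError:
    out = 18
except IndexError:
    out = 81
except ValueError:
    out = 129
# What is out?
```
129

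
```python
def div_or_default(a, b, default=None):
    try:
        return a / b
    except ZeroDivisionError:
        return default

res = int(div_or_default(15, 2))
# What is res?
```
7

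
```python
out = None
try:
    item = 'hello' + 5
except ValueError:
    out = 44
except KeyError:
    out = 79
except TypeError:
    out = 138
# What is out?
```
138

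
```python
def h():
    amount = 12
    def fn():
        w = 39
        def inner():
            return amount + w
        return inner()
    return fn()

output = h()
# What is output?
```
51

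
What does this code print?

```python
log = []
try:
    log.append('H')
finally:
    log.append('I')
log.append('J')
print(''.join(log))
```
HIJ

try/finally without except, no exception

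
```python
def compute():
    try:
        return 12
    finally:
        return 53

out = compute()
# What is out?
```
53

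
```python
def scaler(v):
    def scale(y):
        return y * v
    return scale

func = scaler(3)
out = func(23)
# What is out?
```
69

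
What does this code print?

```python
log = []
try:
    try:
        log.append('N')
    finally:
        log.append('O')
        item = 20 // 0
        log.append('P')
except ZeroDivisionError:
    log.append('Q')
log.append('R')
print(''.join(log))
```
NOQR

Exception in inner finally caught by outer except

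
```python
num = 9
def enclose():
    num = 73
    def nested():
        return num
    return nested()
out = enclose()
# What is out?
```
73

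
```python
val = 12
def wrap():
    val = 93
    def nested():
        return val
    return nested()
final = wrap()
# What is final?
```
93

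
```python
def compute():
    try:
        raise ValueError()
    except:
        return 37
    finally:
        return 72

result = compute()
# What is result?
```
72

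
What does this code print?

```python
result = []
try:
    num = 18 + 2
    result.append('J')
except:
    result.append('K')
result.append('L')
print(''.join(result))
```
JL

No exception, try block completes normally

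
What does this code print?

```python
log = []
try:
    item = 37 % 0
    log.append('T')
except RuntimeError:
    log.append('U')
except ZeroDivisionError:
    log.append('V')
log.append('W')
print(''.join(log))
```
VW

ZeroDivisionError is caught by its specific handler, not RuntimeError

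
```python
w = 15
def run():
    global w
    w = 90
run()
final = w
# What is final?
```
90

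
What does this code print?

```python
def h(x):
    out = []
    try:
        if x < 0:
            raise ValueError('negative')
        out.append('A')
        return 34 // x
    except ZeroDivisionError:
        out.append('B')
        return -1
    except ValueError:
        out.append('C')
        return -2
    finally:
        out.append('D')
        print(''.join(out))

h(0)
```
ABD

x=0 causes ZeroDivisionError, caught, finally prints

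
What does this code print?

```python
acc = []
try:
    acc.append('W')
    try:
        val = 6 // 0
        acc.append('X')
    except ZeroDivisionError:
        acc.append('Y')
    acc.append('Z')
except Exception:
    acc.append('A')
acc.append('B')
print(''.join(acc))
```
WYZB

Inner exception caught by inner handler, outer continues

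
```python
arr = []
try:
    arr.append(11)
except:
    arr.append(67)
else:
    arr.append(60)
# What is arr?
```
[11, 60]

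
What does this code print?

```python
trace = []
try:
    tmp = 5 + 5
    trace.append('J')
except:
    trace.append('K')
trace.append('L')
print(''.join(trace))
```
JL

No exception, try block completes normally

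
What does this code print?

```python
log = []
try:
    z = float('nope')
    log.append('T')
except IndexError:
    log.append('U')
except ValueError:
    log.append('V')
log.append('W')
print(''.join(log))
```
VW

ValueError is caught by its specific handler, not IndexError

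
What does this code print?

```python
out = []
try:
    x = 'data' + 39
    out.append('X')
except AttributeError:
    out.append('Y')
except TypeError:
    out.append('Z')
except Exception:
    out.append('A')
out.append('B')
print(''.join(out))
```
ZB

TypeError matches before generic Exception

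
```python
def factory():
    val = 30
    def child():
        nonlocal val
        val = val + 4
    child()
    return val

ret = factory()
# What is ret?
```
34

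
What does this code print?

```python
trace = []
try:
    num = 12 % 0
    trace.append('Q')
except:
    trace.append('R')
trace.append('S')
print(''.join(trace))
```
RS

Exception raised in try, caught by bare except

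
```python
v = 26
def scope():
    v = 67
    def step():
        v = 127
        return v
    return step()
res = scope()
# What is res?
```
127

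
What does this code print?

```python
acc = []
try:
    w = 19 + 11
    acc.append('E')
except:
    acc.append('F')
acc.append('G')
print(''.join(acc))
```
EG

No exception, try block completes normally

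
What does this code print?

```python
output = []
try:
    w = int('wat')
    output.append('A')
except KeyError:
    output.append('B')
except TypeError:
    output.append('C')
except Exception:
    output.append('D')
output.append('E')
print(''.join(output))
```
DE

ValueError not specifically caught, falls to Exception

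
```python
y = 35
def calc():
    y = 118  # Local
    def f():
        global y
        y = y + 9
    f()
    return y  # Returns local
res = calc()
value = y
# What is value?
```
44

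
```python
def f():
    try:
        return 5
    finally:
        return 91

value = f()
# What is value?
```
91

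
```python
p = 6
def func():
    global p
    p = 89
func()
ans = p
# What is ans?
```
89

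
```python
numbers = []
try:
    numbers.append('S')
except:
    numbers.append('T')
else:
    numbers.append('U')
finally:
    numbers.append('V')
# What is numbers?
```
['S', 'U', 'V']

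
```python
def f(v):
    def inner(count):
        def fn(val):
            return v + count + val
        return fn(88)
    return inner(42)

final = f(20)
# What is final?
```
150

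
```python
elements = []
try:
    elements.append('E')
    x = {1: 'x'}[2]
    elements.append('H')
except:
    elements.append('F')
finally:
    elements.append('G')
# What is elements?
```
['E', 'F', 'G']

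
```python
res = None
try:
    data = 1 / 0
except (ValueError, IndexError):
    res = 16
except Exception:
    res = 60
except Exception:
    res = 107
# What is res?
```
60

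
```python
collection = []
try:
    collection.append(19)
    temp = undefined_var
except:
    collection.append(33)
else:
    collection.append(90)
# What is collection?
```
[19, 33]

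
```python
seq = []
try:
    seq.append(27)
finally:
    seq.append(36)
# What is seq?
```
[27, 36]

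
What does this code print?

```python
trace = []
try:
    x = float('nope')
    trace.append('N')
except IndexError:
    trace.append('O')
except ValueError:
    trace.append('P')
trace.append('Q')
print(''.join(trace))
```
PQ

ValueError is caught by its specific handler, not IndexError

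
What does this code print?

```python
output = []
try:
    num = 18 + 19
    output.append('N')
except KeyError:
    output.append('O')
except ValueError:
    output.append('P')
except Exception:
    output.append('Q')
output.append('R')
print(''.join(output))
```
NR

No exception, try block completes normally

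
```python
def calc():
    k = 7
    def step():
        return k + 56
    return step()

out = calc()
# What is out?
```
63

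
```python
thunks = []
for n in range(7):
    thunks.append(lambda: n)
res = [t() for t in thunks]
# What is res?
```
[6, 6, 6, 6, 6, 6, 6]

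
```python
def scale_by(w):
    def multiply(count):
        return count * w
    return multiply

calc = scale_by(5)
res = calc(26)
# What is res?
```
130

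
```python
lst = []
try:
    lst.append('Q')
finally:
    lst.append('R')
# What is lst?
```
['Q', 'R']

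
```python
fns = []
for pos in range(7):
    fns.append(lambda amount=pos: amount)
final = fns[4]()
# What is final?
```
4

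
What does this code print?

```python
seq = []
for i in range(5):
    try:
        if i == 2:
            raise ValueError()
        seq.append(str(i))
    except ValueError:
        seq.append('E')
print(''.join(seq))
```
01E34

Exception on i=2 caught, loop continues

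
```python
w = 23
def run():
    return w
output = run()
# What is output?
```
23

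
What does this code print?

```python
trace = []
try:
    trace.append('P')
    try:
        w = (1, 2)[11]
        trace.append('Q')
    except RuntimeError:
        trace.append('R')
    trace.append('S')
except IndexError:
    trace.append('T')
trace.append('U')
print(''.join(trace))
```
PTU

Inner handler doesn't match, propagates to outer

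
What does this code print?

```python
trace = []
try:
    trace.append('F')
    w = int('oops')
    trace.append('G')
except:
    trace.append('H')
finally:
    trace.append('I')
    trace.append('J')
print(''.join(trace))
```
FHIJ

Code before exception runs, then except, then all of finally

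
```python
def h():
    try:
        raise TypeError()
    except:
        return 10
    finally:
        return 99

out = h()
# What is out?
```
99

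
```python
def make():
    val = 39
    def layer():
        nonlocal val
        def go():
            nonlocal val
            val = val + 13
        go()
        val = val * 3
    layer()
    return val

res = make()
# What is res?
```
156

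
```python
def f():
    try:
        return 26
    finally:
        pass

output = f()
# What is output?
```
26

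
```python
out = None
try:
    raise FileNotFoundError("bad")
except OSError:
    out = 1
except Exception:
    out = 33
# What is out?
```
1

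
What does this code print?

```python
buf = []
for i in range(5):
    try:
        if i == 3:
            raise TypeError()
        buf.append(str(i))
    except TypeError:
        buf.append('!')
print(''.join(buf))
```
012!4

Exception on i=3 caught, loop continues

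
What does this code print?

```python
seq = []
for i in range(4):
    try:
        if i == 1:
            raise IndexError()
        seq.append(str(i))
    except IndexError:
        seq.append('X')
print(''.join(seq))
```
0X23

Exception on i=1 caught, loop continues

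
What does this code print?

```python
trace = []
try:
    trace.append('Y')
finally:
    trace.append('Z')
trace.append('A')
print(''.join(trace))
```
YZA

try/finally without except, no exception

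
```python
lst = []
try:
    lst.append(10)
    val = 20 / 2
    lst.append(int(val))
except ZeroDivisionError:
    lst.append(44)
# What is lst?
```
[10, 10]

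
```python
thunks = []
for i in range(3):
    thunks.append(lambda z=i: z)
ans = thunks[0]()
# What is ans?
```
0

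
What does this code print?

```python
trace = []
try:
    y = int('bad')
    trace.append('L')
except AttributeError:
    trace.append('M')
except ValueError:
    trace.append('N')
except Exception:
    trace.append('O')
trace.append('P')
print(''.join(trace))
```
NP

ValueError matches before generic Exception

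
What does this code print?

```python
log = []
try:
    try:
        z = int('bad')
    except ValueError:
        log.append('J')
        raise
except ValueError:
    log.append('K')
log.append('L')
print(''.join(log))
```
JKL

raise without argument re-raises current exception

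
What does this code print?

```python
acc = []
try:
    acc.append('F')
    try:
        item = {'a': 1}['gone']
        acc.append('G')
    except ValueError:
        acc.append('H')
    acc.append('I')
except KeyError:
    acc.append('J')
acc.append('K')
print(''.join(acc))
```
FJK

Inner handler doesn't match, propagates to outer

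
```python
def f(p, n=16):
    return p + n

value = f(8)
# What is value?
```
24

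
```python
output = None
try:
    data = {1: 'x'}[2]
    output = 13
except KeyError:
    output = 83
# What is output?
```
83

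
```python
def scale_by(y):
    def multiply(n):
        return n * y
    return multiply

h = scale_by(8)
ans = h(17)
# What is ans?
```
136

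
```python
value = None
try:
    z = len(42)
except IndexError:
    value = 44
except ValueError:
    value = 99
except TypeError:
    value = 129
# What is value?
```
129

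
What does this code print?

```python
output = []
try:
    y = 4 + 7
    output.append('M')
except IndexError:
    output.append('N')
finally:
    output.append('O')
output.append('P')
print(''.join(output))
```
MOP

finally runs after normal execution too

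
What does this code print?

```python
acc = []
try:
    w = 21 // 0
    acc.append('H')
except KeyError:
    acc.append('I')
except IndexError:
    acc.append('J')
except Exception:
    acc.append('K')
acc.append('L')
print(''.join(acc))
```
KL

ZeroDivisionError not specifically caught, falls to Exception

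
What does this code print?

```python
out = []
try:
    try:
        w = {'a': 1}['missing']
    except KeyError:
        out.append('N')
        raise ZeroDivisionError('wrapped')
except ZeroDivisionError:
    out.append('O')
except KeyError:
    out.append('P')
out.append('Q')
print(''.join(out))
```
NOQ

ZeroDivisionError raised and caught, original KeyError not re-raised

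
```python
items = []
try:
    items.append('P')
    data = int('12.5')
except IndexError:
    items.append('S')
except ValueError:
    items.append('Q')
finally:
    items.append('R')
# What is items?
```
['P', 'Q', 'R']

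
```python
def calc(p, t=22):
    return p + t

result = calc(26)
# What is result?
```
48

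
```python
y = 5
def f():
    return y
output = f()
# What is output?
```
5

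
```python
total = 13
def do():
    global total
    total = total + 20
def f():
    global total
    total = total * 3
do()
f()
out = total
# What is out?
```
99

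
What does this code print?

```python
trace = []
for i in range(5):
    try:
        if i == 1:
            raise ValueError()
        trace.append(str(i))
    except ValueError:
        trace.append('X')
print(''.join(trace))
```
0X234

Exception on i=1 caught, loop continues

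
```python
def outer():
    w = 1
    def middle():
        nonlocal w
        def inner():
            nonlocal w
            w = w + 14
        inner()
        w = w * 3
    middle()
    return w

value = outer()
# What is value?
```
45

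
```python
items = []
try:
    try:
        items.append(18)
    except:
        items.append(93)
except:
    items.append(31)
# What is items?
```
[18]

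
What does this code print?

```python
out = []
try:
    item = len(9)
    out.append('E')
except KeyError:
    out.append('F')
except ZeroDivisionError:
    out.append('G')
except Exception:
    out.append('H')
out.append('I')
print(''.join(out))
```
HI

TypeError not specifically caught, falls to Exception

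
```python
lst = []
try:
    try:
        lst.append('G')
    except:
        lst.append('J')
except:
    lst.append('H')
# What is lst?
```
['G']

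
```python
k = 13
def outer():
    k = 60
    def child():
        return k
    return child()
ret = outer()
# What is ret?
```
60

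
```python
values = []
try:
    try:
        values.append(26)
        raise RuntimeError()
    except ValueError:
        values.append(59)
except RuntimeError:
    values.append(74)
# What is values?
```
[26, 74]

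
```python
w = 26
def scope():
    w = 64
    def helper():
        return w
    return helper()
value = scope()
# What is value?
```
64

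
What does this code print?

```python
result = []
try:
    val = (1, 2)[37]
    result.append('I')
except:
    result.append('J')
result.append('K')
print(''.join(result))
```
JK

Exception raised in try, caught by bare except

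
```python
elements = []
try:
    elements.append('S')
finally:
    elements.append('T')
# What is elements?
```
['S', 'T']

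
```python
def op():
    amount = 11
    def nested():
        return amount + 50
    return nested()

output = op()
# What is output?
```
61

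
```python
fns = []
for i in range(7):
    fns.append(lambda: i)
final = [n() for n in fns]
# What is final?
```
[6, 6, 6, 6, 6, 6, 6]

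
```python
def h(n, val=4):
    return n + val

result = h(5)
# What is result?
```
9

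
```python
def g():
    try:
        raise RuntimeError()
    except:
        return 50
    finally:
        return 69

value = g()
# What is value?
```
69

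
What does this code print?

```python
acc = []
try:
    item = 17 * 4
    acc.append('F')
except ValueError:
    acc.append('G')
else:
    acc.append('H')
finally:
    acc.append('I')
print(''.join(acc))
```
FHI

else runs before finally when no exception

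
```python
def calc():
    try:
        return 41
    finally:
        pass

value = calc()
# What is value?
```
41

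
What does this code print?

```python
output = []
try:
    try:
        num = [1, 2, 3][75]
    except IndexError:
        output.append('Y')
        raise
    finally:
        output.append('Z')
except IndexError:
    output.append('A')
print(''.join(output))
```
YZA

finally runs before re-raised exception propagates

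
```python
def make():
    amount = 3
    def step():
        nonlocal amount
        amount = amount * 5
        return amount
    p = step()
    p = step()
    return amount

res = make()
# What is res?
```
75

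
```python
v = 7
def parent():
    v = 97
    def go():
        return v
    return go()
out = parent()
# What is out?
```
97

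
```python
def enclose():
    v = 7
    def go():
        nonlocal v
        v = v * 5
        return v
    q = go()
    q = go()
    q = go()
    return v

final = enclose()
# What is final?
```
875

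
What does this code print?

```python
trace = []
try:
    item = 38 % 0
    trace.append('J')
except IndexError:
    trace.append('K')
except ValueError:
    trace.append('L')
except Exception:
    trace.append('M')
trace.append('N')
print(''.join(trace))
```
MN

ZeroDivisionError not specifically caught, falls to Exception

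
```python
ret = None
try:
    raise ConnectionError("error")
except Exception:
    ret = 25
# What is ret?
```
25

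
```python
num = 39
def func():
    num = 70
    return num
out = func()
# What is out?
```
70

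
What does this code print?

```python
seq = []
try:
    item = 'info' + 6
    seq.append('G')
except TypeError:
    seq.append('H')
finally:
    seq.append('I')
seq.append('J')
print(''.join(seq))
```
HIJ

finally always runs, even after exception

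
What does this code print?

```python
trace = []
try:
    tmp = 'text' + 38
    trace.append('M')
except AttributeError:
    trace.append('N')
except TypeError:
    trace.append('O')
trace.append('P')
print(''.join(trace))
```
OP

TypeError is caught by its specific handler, not AttributeError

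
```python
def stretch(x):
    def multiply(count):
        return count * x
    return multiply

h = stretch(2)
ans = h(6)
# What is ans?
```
12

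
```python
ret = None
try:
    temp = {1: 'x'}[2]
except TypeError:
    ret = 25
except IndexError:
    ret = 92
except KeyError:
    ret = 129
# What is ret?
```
129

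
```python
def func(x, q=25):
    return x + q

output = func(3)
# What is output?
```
28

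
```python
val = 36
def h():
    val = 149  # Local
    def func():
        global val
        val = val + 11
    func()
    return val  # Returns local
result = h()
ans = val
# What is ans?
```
47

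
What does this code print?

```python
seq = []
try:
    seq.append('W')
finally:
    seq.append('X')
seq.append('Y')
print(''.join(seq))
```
WXY

try/finally without except, no exception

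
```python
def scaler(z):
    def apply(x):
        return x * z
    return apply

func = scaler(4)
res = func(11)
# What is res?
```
44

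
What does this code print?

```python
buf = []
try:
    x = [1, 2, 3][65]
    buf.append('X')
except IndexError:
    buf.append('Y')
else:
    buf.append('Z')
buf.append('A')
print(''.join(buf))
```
YA

else block skipped when exception is caught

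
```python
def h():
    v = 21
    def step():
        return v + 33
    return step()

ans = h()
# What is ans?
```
54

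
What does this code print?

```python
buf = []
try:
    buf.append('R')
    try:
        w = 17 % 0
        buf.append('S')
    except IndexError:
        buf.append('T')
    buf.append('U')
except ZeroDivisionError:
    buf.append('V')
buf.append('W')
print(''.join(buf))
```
RVW

Inner handler doesn't match, propagates to outer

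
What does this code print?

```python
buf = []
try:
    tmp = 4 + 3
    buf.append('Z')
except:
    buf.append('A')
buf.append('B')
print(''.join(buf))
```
ZB

No exception, try block completes normally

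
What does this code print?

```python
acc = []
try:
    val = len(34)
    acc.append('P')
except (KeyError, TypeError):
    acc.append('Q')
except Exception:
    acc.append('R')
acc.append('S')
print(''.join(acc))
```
QS

TypeError matches tuple containing it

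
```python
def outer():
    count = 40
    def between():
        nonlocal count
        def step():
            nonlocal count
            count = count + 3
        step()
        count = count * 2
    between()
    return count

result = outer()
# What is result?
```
86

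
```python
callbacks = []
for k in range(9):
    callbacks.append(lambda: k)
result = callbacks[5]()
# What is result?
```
8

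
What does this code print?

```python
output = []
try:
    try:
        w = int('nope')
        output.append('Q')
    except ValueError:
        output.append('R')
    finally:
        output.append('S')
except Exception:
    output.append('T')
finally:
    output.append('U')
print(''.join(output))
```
RSU

Both finally blocks run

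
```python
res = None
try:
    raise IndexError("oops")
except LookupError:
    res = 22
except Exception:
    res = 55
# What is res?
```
22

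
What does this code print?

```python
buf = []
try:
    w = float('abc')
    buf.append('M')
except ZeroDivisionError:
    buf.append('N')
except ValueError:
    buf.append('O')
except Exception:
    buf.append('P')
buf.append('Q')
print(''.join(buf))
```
OQ

ValueError matches before generic Exception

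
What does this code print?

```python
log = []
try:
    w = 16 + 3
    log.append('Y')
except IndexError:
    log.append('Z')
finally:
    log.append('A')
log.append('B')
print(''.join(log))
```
YAB

finally runs after normal execution too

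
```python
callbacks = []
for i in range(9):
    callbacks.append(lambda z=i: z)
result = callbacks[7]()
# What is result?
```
7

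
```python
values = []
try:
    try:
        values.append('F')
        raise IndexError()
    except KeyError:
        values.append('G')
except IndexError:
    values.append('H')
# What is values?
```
['F', 'H']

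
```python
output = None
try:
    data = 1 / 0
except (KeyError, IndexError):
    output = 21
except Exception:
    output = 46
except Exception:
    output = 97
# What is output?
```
46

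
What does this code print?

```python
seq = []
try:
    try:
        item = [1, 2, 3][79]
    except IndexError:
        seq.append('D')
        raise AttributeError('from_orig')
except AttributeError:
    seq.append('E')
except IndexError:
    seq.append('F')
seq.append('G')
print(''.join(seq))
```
DEG

AttributeError raised and caught, original IndexError not re-raised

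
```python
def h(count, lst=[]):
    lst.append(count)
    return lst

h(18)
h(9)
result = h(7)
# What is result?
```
[18, 9, 7]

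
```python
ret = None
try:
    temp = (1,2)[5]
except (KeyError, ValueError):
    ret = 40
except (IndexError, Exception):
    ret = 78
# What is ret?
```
78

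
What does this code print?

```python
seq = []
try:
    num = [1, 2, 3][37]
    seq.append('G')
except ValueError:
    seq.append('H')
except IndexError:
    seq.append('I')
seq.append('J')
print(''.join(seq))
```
IJ

IndexError is caught by its specific handler, not ValueError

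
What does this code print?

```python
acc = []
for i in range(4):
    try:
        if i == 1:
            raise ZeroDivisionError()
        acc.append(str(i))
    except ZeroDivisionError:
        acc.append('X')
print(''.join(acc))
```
0X23

Exception on i=1 caught, loop continues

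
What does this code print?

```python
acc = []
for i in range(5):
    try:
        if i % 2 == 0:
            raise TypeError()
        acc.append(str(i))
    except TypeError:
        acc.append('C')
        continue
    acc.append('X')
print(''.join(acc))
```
C1XC3XC

continue in except skips rest of loop body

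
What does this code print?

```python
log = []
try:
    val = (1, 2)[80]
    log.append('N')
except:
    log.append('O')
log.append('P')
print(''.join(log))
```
OP

Exception raised in try, caught by bare except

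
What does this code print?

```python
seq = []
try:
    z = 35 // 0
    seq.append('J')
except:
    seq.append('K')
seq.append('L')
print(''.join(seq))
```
KL

Exception raised in try, caught by bare except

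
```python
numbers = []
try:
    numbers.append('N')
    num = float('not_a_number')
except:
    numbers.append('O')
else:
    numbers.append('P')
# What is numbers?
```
['N', 'O']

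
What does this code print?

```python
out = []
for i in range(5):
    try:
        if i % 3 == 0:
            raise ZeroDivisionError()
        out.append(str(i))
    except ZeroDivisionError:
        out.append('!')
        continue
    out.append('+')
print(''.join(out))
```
!1+2+!4+

continue in except skips rest of loop body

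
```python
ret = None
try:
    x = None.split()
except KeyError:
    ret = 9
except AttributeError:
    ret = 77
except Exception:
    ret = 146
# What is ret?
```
77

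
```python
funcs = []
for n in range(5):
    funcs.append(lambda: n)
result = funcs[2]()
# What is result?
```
4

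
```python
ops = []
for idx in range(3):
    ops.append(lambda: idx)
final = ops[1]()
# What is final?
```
2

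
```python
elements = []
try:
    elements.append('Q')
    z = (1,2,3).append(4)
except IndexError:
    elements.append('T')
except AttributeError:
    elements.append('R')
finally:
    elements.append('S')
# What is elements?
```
['Q', 'R', 'S']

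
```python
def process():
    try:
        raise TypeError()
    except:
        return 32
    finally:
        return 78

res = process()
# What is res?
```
78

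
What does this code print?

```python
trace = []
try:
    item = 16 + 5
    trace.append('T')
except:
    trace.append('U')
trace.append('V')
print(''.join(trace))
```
TV

No exception, try block completes normally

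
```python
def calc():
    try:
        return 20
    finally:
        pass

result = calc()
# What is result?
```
20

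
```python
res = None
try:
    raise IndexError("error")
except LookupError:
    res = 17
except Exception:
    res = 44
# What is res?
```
17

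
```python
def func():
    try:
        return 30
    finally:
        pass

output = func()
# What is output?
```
30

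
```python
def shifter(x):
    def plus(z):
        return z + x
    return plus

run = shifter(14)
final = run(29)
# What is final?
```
43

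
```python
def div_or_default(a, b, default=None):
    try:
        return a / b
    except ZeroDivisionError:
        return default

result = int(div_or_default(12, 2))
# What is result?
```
6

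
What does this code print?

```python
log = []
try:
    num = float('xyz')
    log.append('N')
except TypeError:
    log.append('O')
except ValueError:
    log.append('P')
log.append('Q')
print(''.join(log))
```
PQ

ValueError is caught by its specific handler, not TypeError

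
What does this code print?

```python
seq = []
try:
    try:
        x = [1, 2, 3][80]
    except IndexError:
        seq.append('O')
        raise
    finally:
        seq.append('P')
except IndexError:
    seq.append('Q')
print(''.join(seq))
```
OPQ

finally runs before re-raised exception propagates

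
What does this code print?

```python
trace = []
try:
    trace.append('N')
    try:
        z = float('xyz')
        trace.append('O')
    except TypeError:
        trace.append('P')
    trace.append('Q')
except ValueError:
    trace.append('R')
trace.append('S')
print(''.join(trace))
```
NRS

Inner handler doesn't match, propagates to outer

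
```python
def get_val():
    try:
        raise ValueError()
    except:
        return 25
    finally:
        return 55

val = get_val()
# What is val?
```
55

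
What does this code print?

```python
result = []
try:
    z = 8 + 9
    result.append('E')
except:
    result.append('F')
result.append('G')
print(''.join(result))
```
EG

No exception, try block completes normally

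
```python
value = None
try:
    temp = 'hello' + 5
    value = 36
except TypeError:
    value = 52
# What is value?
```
52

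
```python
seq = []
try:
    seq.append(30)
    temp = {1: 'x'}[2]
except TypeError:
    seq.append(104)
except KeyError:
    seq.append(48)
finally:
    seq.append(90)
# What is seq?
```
[30, 48, 90]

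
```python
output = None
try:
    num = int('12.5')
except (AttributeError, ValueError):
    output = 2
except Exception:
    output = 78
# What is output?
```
2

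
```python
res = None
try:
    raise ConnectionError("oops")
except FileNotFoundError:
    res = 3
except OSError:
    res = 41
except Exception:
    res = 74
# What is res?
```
41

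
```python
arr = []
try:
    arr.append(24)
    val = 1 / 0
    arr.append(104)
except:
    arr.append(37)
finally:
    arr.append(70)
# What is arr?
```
[24, 37, 70]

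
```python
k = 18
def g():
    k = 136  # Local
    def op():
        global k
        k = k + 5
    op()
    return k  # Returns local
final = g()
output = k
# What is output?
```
23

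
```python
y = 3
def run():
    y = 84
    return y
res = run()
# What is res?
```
84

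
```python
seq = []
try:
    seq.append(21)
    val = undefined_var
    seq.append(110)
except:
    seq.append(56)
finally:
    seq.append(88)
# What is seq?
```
[21, 56, 88]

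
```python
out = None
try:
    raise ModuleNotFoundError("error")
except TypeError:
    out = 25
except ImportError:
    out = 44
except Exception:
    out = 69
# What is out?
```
44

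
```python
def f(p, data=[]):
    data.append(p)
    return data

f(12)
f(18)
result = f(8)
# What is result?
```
[12, 18, 8]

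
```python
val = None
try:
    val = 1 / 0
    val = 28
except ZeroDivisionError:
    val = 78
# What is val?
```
78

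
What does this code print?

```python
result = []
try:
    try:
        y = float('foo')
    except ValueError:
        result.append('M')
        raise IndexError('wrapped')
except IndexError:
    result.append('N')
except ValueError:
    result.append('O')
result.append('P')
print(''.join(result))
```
MNP

IndexError raised and caught, original ValueError not re-raised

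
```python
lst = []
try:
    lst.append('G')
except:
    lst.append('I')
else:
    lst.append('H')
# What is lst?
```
['G', 'H']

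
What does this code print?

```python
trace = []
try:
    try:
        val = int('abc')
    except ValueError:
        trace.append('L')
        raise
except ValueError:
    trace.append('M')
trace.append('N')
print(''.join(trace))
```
LMN

raise without argument re-raises current exception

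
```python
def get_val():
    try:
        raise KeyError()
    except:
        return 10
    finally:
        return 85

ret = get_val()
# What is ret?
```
85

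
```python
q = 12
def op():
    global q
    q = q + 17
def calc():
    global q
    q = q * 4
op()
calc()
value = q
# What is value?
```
116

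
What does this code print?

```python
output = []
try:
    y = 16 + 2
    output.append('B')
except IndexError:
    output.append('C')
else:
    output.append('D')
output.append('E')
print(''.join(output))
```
BDE

else block runs when no exception occurs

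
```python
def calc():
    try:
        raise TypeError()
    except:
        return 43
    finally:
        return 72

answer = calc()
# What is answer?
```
72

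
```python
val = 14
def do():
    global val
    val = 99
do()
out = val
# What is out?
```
99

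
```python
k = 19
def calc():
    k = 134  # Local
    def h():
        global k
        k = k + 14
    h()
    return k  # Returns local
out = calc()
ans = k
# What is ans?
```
33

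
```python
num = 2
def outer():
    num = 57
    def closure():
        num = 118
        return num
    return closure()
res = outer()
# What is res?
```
118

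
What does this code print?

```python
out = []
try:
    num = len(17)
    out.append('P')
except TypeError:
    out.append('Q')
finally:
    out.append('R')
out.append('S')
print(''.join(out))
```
QRS

finally always runs, even after exception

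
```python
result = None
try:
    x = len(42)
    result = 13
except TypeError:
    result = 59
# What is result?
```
59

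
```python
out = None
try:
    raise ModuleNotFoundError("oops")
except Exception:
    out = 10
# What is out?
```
10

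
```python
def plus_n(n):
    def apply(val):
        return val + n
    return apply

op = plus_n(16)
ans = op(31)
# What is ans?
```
47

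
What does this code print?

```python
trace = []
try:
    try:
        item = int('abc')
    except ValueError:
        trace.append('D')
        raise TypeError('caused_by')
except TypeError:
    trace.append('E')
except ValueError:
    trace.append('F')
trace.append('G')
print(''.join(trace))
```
DEG

TypeError raised and caught, original ValueError not re-raised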